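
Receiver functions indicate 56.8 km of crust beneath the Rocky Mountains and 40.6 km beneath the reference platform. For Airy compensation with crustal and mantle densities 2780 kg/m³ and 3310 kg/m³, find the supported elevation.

2.59 km

Excess crust Δ = 56.8 km − 40.6 km = 16.2 km, split between elevation h and root r with h + r = Δ.
Airy balance ρ_c h = (ρ_m − ρ_c) r gives r = h ρ_c/(ρ_m − ρ_c), so h (1 + ρ_c/(ρ_m − ρ_c)) = Δ, i.e. h = Δ (ρ_m − ρ_c)/ρ_m.
h = 16.2 km × 530/3310 = 2.59 km.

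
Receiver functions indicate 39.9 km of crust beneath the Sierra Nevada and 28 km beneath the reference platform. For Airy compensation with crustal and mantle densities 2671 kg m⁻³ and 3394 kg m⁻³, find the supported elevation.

2.53 km

Excess crust Δ = 39.9 km − 28 km = 11.9 km, split between elevation h and root r with h + r = Δ.
Airy balance ρ_c h = (ρ_m − ρ_c) r gives r = h ρ_c/(ρ_m − ρ_c), so h (1 + ρ_c/(ρ_m − ρ_c)) = Δ, i.e. h = Δ (ρ_m − ρ_c)/ρ_m.
h = 11.9 km × 723/3394 = 2.53 km.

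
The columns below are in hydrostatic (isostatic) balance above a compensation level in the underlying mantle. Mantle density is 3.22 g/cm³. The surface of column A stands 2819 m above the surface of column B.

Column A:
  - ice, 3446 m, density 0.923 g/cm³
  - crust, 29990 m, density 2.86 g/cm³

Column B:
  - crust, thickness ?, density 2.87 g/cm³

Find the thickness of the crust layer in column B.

Take the compensation level at the base of the deeper column (depth z_c below the surface of column A) and equate Σ ρ_i t_i down to z_c; mantle fills any gap and the z_c terms cancel.
Column A: 3446×0.923 + 29990×2.86 + (z_c − 33436)×3.22
Column B: 2819×0 + x×2.87 + (z_c − 2819 − 0 − x)×3.22
The z_c×3.22 term appears on both sides and cancels. Collect the known terms of each column as K = Σ(ρt)_known − 3.22 × (depth of known layers): K_A = 88952.058 − 3.22×33436 = −18711.862; K_B = 0 − 3.22×(2819 + 0) = −9077.18.
Balance: K_A = K_B − x×(3.22 − 2.87), so x = (K_B − K_A)/(3.22 − 2.87) = 9634.68/0.35 = 27500 m.

27500 m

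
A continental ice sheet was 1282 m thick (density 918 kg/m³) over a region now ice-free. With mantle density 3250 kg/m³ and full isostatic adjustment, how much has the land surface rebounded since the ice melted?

362 m

Removing the load lets mantle flow back in; uplift u satisfies ρ_ice t = ρ_m u.
u = t ρ_ice/ρ_m = 1282 m × 918/3250 = 362 m.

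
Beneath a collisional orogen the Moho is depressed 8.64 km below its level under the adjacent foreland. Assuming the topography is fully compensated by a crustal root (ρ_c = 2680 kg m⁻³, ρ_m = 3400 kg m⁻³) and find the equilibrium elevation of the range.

By Archimedes' principle applied to the lithosphere: ρ_c h = (ρ_m − ρ_c) r.
h = r (ρ_m − ρ_c) / ρ_c = 8.64 km × (3400 − 2680) / 2680 = 2.32 km.

2.32 km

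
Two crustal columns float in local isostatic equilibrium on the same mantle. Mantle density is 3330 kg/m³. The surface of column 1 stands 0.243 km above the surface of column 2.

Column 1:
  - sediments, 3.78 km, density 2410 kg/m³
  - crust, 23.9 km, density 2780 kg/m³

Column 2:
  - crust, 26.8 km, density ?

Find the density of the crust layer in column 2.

Take the compensation level at the base of the deeper column (depth z_c below the surface of column 1) and equate Σ ρ_i t_i down to z_c; mantle fills any gap and the z_c terms cancel.
Column 1: 3.78×2410 + 23.9×2780 + (z_c − 27.68)×3330
Column 2: 0.243×0 + 26.8×ρ + (z_c − 0.243 − 26.8)×3330
The z_c×3330 term appears on both sides and cancels. Collect the known terms of each column as K = Σ(ρt)_known − 3330 × (depth of known layers): K_1 = 75551.8 − 3330×27.68 = −16622.6; K_2 = 0 − 3330×(0.243 + 26.8) = −90053.19.
Balance: K_1 = K_2 + 26.8×ρ, so ρ = (K_1 − K_2)/26.8 = 73430.6/26.8 = 2740 kg/m³.

2740 kg/m³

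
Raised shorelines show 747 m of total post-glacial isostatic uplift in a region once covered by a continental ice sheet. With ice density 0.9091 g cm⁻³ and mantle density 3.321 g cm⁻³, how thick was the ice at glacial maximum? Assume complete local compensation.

u = t ρ_ice/ρ_m → t = u ρ_m/ρ_ice = 747 m × 3.321/0.9091 = 2730 m.

2730 m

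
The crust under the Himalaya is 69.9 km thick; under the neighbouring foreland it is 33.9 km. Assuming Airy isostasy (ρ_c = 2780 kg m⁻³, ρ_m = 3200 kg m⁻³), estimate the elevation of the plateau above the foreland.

4.72 km

Excess crust Δ = 69.9 km − 33.9 km = 36 km, split between elevation h and root r with h + r = Δ.
Airy balance ρ_c h = (ρ_m − ρ_c) r gives r = h ρ_c/(ρ_m − ρ_c), so h (1 + ρ_c/(ρ_m − ρ_c)) = Δ, i.e. h = Δ (ρ_m − ρ_c)/ρ_m.
h = 36 km × 420/3200 = 4.72 km.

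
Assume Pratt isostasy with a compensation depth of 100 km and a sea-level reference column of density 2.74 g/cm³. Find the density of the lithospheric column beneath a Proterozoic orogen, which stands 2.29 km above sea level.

Pratt balance: ρ_ref D = ρ (D + h).
ρ = ρ_ref D/(D + h) = 2.74 × 100 km/(100 km + 2.29 km) = 2.68 g/cm³.

2.68 g/cm³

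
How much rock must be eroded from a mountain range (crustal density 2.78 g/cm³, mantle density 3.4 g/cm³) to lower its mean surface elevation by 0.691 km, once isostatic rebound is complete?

3.79 km

Net drop Δ = e − u = e − e ρ_c/ρ_m = e (ρ_m − ρ_c)/ρ_m.
e = Δ ρ_m/(ρ_m − ρ_c) = 0.691 km × 3.4/0.62 = 3.79 km.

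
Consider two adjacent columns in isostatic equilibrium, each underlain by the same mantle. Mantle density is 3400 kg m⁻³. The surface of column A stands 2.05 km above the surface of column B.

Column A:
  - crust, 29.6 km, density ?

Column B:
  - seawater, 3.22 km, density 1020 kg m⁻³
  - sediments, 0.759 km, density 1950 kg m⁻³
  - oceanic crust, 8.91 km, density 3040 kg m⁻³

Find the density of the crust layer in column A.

Take the compensation level at the base of the deeper column (depth z_c below the surface of column A) and equate Σ ρ_i t_i down to z_c; mantle fills any gap and the z_c terms cancel.
Column A: 29.6×ρ + (z_c − 29.6)×3400
Column B: 2.05×0 + 3.22×1020 + 0.759×1950 + 8.91×3040 + (z_c − 2.05 − 12.889)×3400
The z_c×3400 term appears on both sides and cancels. Collect the known terms of each column as K = Σ(ρt)_known − 3400 × (depth of known layers): K_A = 0 − 3400×29.6 = −100640; K_B = 31850.85 − 3400×(2.05 + 12.889) = −18941.75.
Balance: K_A + 29.6×ρ = K_B, so ρ = (K_B − K_A)/29.6 = 81698.2/29.6 = 2760 kg m⁻³.

2760 kg m⁻³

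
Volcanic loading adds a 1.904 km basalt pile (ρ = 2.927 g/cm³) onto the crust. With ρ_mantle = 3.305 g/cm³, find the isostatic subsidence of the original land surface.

1.69 km

Subaerial loading: s = t ρ_load / ρ_m.
s = 1.904 km × 2.927/3.305 = 1.69 km.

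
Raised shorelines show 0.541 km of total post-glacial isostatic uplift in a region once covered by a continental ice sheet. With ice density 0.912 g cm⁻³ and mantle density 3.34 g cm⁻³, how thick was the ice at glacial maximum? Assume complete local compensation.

u = t ρ_ice/ρ_m → t = u ρ_m/ρ_ice = 0.541 km × 3.34/0.912 = 1.98 km.

1.98 km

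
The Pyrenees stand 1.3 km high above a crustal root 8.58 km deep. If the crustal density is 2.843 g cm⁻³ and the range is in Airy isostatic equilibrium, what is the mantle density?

Airy balance: ρ_c h = (ρ_m − ρ_c) r → ρ_m = ρ_c (1 + h/r).
ρ_m = 2.843 × (1 + 1.3 km/8.58 km) = 3.27 g cm⁻³.

3.27 g cm⁻³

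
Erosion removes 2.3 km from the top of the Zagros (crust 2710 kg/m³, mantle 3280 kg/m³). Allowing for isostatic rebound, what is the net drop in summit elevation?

0.4 km

Rebound u = e ρ_c/ρ_m = 2.3 km × 2710/3280 = 1.9 km.
Net surface drop = e − u = 2.3 km − 1.9 km = e (ρ_m − ρ_c)/ρ_m = 0.4 km.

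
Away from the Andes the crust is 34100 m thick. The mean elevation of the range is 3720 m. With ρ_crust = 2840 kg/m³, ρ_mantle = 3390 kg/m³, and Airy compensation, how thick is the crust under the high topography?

Root depth r = h ρ_c / (ρ_m − ρ_c) = 3720 m × 2840 / 550 = 19210 m.
Total thickness = T + h + r = 34100 m + 3720 m + 19210 m = 57000 m.

57000 m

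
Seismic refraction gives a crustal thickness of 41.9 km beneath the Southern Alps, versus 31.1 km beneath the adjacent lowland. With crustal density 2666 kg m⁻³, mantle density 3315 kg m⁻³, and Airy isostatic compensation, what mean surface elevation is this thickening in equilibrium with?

Excess crust Δ = 41.9 km − 31.1 km = 10.8 km, split between elevation h and root r with h + r = Δ.
Airy balance ρ_c h = (ρ_m − ρ_c) r gives r = h ρ_c/(ρ_m − ρ_c), so h (1 + ρ_c/(ρ_m − ρ_c)) = Δ, i.e. h = Δ (ρ_m − ρ_c)/ρ_m.
h = 10.8 km × 649/3315 = 2.11 km.

2.11 km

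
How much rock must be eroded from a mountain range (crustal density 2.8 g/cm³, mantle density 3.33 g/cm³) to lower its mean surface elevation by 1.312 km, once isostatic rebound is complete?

Net drop Δ = e − u = e − e ρ_c/ρ_m = e (ρ_m − ρ_c)/ρ_m.
e = Δ ρ_m/(ρ_m − ρ_c) = 1.312 km × 3.33/0.53 = 8.24 km.

8.24 km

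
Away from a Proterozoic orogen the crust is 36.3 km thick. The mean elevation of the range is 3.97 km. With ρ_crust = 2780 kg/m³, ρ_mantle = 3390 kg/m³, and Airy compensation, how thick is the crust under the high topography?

58.4 km

Root depth r = h ρ_c / (ρ_m − ρ_c) = 3.97 km × 2780 / 610 = 18.09 km.
Total thickness = T + h + r = 36.3 km + 3.97 km + 18.09 km = 58.4 km.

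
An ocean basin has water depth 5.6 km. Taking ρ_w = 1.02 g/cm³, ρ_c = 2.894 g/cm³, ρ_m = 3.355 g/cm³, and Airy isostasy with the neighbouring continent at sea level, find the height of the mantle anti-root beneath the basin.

Equating mass per unit area of the two columns: replacing crust with seawater at the top is compensated by replacing crust with mantle at the base: d (ρ_c − ρ_w) = a (ρ_m − ρ_c).
a = d (ρ_c − ρ_w)/(ρ_m − ρ_c) = 5.6 km × 1.874/0.461 = 22.8 km.

22.8 km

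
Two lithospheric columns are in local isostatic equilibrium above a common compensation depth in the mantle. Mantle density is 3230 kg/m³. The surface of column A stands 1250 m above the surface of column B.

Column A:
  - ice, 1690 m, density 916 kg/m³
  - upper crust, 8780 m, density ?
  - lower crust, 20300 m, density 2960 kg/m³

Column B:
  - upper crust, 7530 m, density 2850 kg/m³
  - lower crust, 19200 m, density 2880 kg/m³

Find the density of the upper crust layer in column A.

Take the compensation level at the base of the deeper column (depth z_c below the surface of column A) and equate Σ ρ_i t_i down to z_c; mantle fills any gap and the z_c terms cancel.
Column A: 1690×916 + 8780×ρ + 20300×2960 + (z_c − 30770)×3230
Column B: 1250×0 + 7530×2850 + 19200×2880 + (z_c − 1250 − 26730)×3230
The z_c×3230 term appears on both sides and cancels. Collect the known terms of each column as K = Σ(ρt)_known − 3230 × (depth of known layers): K_A = 61636040 − 3230×30770 = −37751060; K_B = 76756500 − 3230×(1250 + 26730) = −13618900.
Balance: K_A + 8780×ρ = K_B, so ρ = (K_B − K_A)/8780 = 24132200/8780 = 2750 kg/m³.

2750 kg/m³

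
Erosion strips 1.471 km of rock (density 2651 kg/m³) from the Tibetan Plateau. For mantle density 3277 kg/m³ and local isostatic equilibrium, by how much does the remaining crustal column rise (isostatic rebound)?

1.19 km

Unloading: uplift u = e ρ_c/ρ_m = 1.471 km × 2651/3277 = 1.19 km.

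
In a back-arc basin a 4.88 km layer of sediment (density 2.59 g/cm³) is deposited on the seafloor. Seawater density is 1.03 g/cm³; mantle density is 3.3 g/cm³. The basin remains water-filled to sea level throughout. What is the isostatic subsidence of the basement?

3.35 km

Submarine loading: the sediment displaces seawater, and the subsidence is in turn flooded, so s (ρ_m − ρ_w) = t (ρ_sed − ρ_w).
s = 4.88 km × (2.59 − 1.03) / (3.3 − 1.03) = 3.35 km.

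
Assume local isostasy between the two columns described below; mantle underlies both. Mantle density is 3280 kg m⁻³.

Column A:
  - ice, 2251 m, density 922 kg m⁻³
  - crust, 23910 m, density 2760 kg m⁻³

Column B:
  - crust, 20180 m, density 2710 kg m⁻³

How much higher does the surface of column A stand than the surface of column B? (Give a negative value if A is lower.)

For any compensation level in the mantle, the mantle terms cancel and isostasy reduces to e = (Σt_A − Σt_B) − (Σ(ρt)_A − Σ(ρt)_B) / ρ_m.
Σt_A = 26161 m; Σt_B = 20180 m; Σ(ρt)_A = 68067022; Σ(ρt)_B = 54687800 (in m·kg m⁻³).
e = (26161 − 20180) − (68067022 − 54687800) / 3280 = 1900 m.

1900 m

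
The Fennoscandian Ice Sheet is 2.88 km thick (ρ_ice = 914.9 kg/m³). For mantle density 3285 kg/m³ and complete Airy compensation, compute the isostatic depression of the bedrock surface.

0.802 km

Equating mass per unit area of the two columns: the ice load ρ_ice t is balanced by mantle displaced below, ρ_m s.
s = t ρ_ice / ρ_m = 2.88 km × 914.9/3285 = 0.802 km.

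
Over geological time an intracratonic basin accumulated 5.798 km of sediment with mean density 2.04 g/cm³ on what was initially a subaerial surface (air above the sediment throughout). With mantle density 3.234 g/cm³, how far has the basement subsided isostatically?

Subaerial load: s = t ρ_sed / ρ_m = 5.798 km × 2.04/3.234 = 3.66 km.

3.66 km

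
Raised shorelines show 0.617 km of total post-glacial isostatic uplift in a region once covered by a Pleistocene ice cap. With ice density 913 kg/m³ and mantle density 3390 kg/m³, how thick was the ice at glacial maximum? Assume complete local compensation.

u = t ρ_ice/ρ_m → t = u ρ_m/ρ_ice = 0.617 km × 3390/913 = 2.29 km.

2.29 km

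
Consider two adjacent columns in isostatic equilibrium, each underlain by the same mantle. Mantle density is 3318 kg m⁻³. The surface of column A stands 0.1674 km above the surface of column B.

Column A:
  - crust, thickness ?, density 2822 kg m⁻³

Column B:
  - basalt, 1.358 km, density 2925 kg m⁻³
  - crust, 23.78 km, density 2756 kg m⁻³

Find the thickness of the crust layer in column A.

29.1 km

Take the compensation level at the base of the deeper column (depth z_c below the surface of column A) and equate Σ ρ_i t_i down to z_c; mantle fills any gap and the z_c terms cancel.
Column A: x×2822 + (z_c − 0 − x)×3318
Column B: 0.1674×0 + 1.358×2925 + 23.78×2756 + (z_c − 0.1674 − 25.138)×3318
The z_c×3318 term appears on both sides and cancels. Collect the known terms of each column as K = Σ(ρt)_known − 3318 × (depth of known layers): K_A = 0 − 3318×0 = 0; K_B = 69509.83 − 3318×(0.1674 + 25.138) = −14453.4872.
Balance: K_A − x×(3318 − 2822) = K_B, so x = (K_A − K_B)/(3318 − 2822) = 14453.5/496 = 29.1 km.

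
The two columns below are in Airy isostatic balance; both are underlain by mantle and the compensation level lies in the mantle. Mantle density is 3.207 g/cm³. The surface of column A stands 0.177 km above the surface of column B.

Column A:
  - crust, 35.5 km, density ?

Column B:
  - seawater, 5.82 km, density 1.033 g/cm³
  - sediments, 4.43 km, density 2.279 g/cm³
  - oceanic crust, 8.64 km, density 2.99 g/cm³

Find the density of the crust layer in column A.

2.67 g/cm³

Take the compensation level at the base of the deeper column (depth z_c below the surface of column A) and equate Σ ρ_i t_i down to z_c; mantle fills any gap and the z_c terms cancel.
Column A: 35.5×ρ + (z_c − 35.5)×3.207
Column B: 0.177×0 + 5.82×1.033 + 4.43×2.279 + 8.64×2.99 + (z_c − 0.177 − 18.89)×3.207
The z_c×3.207 term appears on both sides and cancels. Collect the known terms of each column as K = Σ(ρt)_known − 3.207 × (depth of known layers): K_A = 0 − 3.207×35.5 = −113.8485; K_B = 41.94163 − 3.207×(0.177 + 18.89) = −19.206239.
Balance: K_A + 35.5×ρ = K_B, so ρ = (K_B − K_A)/35.5 = 94.6423/35.5 = 2.67 g/cm³.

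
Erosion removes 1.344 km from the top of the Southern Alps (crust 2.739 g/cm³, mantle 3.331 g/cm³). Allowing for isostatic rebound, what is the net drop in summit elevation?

Rebound u = e ρ_c/ρ_m = 1.344 km × 2.739/3.331 = 1.105 km.
Net surface drop = e − u = 1.344 km − 1.105 km = e (ρ_m − ρ_c)/ρ_m = 0.239 km.

0.239 km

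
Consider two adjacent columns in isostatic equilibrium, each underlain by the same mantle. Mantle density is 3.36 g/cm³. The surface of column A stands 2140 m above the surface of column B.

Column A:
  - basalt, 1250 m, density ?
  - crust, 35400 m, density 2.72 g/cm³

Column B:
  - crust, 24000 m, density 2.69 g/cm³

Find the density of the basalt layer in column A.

2.87 g/cm³

Take the compensation level at the base of the deeper column (depth z_c below the surface of column A) and equate Σ ρ_i t_i down to z_c; mantle fills any gap and the z_c terms cancel.
Column A: 1250×ρ + 35400×2.72 + (z_c − 36650)×3.36
Column B: 2140×0 + 24000×2.69 + (z_c − 2140 − 24000)×3.36
The z_c×3.36 term appears on both sides and cancels. Collect the known terms of each column as K = Σ(ρt)_known − 3.36 × (depth of known layers): K_A = 96288 − 3.36×36650 = −26856; K_B = 64560 − 3.36×(2140 + 24000) = −23270.4.
Balance: K_A + 1250×ρ = K_B, so ρ = (K_B − K_A)/1250 = 3585.6/1250 = 2.87 g/cm³.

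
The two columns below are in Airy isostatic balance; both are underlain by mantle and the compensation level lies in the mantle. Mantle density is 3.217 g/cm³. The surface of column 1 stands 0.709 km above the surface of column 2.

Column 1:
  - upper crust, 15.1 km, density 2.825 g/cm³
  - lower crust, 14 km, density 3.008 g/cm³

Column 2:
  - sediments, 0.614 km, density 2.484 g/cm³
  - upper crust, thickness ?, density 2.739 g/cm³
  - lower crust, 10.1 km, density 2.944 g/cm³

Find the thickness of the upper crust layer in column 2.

7.02 km

Take the compensation level at the base of the deeper column (depth z_c below the surface of column 1) and equate Σ ρ_i t_i down to z_c; mantle fills any gap and the z_c terms cancel.
Column 1: 15.1×2.825 + 14×3.008 + (z_c − 29.1)×3.217
Column 2: 0.709×0 + 0.614×2.484 + x×2.739 + 10.1×2.944 + (z_c − 0.709 − 10.714 − x)×3.217
The z_c×3.217 term appears on both sides and cancels. Collect the known terms of each column as K = Σ(ρt)_known − 3.217 × (depth of known layers): K_1 = 84.7695 − 3.217×29.1 = −8.8452; K_2 = 31.259576 − 3.217×(0.709 + 10.714) = −5.488215.
Balance: K_1 = K_2 − x×(3.217 − 2.739), so x = (K_2 − K_1)/(3.217 − 2.739) = 3.35698/0.478 = 7.02 km.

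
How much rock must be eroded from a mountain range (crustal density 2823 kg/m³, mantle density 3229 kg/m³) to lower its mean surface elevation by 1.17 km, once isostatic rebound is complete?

Net drop Δ = e − u = e − e ρ_c/ρ_m = e (ρ_m − ρ_c)/ρ_m.
e = Δ ρ_m/(ρ_m − ρ_c) = 1.17 km × 3229/406 = 9.31 km.

9.31 km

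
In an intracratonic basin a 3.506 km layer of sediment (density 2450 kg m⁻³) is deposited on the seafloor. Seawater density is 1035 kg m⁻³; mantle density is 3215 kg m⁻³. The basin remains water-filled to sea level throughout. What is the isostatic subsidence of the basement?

2.28 km

Submarine loading: the sediment displaces seawater, and the subsidence is in turn flooded, so s (ρ_m − ρ_w) = t (ρ_sed − ρ_w).
s = 3.506 km × (2450 − 1035) / (3215 − 1035) = 2.28 km.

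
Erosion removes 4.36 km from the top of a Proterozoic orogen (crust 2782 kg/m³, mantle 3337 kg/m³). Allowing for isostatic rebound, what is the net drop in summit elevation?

0.725 km

Rebound u = e ρ_c/ρ_m = 4.36 km × 2782/3337 = 3.635 km.
Net surface drop = e − u = 4.36 km − 3.635 km = e (ρ_m − ρ_c)/ρ_m = 0.725 km.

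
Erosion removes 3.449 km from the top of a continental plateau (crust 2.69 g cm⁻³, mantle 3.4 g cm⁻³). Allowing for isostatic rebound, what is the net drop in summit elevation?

Rebound u = e ρ_c/ρ_m = 3.449 km × 2.69/3.4 = 2.729 km.
Net surface drop = e − u = 3.449 km − 2.729 km = e (ρ_m − ρ_c)/ρ_m = 0.72 km.

0.72 km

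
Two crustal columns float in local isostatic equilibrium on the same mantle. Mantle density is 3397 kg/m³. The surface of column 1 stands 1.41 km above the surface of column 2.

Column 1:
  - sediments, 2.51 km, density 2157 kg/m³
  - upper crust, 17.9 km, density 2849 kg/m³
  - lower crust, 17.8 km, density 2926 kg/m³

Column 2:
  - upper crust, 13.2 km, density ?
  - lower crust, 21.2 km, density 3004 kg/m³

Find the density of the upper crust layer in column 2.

2780 kg/m³

Take the compensation level at the base of the deeper column (depth z_c below the surface of column 1) and equate Σ ρ_i t_i down to z_c; mantle fills any gap and the z_c terms cancel.
Column 1: 2.51×2157 + 17.9×2849 + 17.8×2926 + (z_c − 38.21)×3397
Column 2: 1.41×0 + 13.2×ρ + 21.2×3004 + (z_c − 1.41 − 34.4)×3397
The z_c×3397 term appears on both sides and cancels. Collect the known terms of each column as K = Σ(ρt)_known − 3397 × (depth of known layers): K_1 = 108493.97 − 3397×38.21 = −21305.4; K_2 = 63684.8 − 3397×(1.41 + 34.4) = −57961.77.
Balance: K_1 = K_2 + 13.2×ρ, so ρ = (K_1 − K_2)/13.2 = 36656.4/13.2 = 2780 kg/m³.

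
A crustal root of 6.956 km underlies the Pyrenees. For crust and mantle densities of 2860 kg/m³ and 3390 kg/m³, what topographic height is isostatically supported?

Balancing pressure at the compensation depth: ρ_c h = (ρ_m − ρ_c) r.
h = r (ρ_m − ρ_c) / ρ_c = 6.956 km × (3390 − 2860) / 2860 = 1.29 km.

1.29 km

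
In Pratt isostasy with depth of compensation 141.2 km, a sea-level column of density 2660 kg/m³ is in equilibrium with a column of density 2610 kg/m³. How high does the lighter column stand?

ρ_ref D = ρ (D + h) → h = D (ρ_ref − ρ)/ρ.
h = 141.2 km × (2660 − 2610)/2610 = 2.7 km.

2.7 km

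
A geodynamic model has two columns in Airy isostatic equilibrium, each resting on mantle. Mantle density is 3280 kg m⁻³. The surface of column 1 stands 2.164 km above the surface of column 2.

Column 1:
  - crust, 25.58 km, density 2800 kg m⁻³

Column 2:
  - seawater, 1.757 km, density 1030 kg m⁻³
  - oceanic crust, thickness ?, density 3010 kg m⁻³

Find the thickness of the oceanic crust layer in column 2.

Take the compensation level at the base of the deeper column (depth z_c below the surface of column 1) and equate Σ ρ_i t_i down to z_c; mantle fills any gap and the z_c terms cancel.
Column 1: 25.58×2800 + (z_c − 25.58)×3280
Column 2: 2.164×0 + 1.757×1030 + x×3010 + (z_c − 2.164 − 1.757 − x)×3280
The z_c×3280 term appears on both sides and cancels. Collect the known terms of each column as K = Σ(ρt)_known − 3280 × (depth of known layers): K_1 = 71624 − 3280×25.58 = −12278.4; K_2 = 1809.71 − 3280×(2.164 + 1.757) = −11051.17.
Balance: K_1 = K_2 − x×(3280 − 3010), so x = (K_2 − K_1)/(3280 − 3010) = 1227.23/270 = 4.55 km.

4.55 km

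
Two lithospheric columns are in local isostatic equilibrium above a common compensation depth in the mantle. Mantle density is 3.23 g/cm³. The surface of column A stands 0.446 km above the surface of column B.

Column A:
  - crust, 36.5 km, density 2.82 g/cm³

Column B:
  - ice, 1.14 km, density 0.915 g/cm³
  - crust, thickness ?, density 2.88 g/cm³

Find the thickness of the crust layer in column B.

31.1 km

Take the compensation level at the base of the deeper column (depth z_c below the surface of column A) and equate Σ ρ_i t_i down to z_c; mantle fills any gap and the z_c terms cancel.
Column A: 36.5×2.82 + (z_c − 36.5)×3.23
Column B: 0.446×0 + 1.14×0.915 + x×2.88 + (z_c − 0.446 − 1.14 − x)×3.23
The z_c×3.23 term appears on both sides and cancels. Collect the known terms of each column as K = Σ(ρt)_known − 3.23 × (depth of known layers): K_A = 102.93 − 3.23×36.5 = −14.965; K_B = 1.0431 − 3.23×(0.446 + 1.14) = −4.07968.
Balance: K_A = K_B − x×(3.23 − 2.88), so x = (K_B − K_A)/(3.23 − 2.88) = 10.8853/0.35 = 31.1 km.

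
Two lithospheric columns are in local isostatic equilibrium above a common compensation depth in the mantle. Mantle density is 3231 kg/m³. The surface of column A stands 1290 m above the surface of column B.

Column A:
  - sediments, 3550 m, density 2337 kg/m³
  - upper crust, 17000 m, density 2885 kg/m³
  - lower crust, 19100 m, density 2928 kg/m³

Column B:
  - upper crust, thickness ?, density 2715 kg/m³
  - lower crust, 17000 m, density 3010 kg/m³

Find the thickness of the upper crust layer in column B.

13400 m

Take the compensation level at the base of the deeper column (depth z_c below the surface of column A) and equate Σ ρ_i t_i down to z_c; mantle fills any gap and the z_c terms cancel.
Column A: 3550×2337 + 17000×2885 + 19100×2928 + (z_c − 39650)×3231
Column B: 1290×0 + x×2715 + 17000×3010 + (z_c − 1290 − 17000 − x)×3231
The z_c×3231 term appears on both sides and cancels. Collect the known terms of each column as K = Σ(ρt)_known − 3231 × (depth of known layers): K_A = 113266150 − 3231×39650 = −14843000; K_B = 51170000 − 3231×(1290 + 17000) = −7924990.
Balance: K_A = K_B − x×(3231 − 2715), so x = (K_B − K_A)/(3231 − 2715) = 6918010/516 = 13400 m.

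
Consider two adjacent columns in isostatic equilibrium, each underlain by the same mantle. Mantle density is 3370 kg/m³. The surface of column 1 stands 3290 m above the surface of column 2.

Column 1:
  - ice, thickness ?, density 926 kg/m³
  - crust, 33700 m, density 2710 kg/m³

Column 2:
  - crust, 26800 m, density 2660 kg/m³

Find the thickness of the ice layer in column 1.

Take the compensation level at the base of the deeper column (depth z_c below the surface of column 1) and equate Σ ρ_i t_i down to z_c; mantle fills any gap and the z_c terms cancel.
Column 1: x×926 + 33700×2710 + (z_c − 33700 − x)×3370
Column 2: 3290×0 + 26800×2660 + (z_c − 3290 − 26800)×3370
The z_c×3370 term appears on both sides and cancels. Collect the known terms of each column as K = Σ(ρt)_known − 3370 × (depth of known layers): K_1 = 91327000 − 3370×33700 = −22242000; K_2 = 71288000 − 3370×(3290 + 26800) = −30115300.
Balance: K_1 − x×(3370 − 926) = K_2, so x = (K_1 − K_2)/(3370 − 926) = 7873300/2444 = 3220 m.

3220 m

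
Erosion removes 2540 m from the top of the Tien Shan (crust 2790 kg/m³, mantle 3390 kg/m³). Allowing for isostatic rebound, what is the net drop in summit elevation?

450 m

Rebound u = e ρ_c/ρ_m = 2540 m × 2790/3390 = 2090 m.
Net surface drop = e − u = 2540 m − 2090 m = e (ρ_m − ρ_c)/ρ_m = 450 m.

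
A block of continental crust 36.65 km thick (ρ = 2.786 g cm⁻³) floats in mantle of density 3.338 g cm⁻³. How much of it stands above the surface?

6.06 km

Floating equilibrium: submerged depth d = t ρ_obj/ρ_fluid = 36.65 km × 2.786/3.338 = 30.59 km.
Freeboard = t − d = 36.65 km − 30.59 km = 6.06 km.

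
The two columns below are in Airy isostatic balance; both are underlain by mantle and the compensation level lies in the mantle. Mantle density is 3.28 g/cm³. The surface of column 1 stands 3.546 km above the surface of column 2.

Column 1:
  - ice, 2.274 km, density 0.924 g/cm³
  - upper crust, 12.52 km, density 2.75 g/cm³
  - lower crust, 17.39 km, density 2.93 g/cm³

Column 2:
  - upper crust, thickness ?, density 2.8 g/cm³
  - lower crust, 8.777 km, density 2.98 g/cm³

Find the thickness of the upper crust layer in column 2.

7.95 km

Take the compensation level at the base of the deeper column (depth z_c below the surface of column 1) and equate Σ ρ_i t_i down to z_c; mantle fills any gap and the z_c terms cancel.
Column 1: 2.274×0.924 + 12.52×2.75 + 17.39×2.93 + (z_c − 32.184)×3.28
Column 2: 3.546×0 + x×2.8 + 8.777×2.98 + (z_c − 3.546 − 8.777 − x)×3.28
The z_c×3.28 term appears on both sides and cancels. Collect the known terms of each column as K = Σ(ρt)_known − 3.28 × (depth of known layers): K_1 = 87.483876 − 3.28×32.184 = −18.079644; K_2 = 26.15546 − 3.28×(3.546 + 8.777) = −14.26398.
Balance: K_1 = K_2 − x×(3.28 − 2.8), so x = (K_2 − K_1)/(3.28 − 2.8) = 3.81566/0.48 = 7.95 km.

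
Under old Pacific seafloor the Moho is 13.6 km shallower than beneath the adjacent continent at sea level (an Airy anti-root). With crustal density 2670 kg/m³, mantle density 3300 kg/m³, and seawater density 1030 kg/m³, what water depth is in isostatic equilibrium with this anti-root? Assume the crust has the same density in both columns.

Replacing a thickness d of crust by seawater at the top must be balanced by replacing crust with mantle at the base: d (ρ_c − ρ_w) = a (ρ_m − ρ_c).
d = a (ρ_m − ρ_c)/(ρ_c − ρ_w) = 13.6 km × 630/1640 = 5.22 km.

5.22 km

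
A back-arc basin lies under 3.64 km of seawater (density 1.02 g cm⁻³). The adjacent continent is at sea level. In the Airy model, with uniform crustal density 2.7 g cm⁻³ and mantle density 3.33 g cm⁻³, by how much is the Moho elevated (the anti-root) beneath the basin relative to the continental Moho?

Equating mass per unit area of the two columns: replacing crust with seawater at the top is compensated by replacing crust with mantle at the base: d (ρ_c − ρ_w) = a (ρ_m − ρ_c).
a = d (ρ_c − ρ_w)/(ρ_m − ρ_c) = 3.64 km × 1.68/0.63 = 9.71 km.

9.71 km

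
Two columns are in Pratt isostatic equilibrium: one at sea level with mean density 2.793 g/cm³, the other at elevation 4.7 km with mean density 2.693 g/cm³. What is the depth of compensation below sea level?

127 km

ρ_ref D = ρ (D + h) → D (ρ_ref − ρ) = ρ h.
D = ρ h/(ρ_ref − ρ) = 2.693 × 4.7 km/(2.793 − 2.693) = 127 km.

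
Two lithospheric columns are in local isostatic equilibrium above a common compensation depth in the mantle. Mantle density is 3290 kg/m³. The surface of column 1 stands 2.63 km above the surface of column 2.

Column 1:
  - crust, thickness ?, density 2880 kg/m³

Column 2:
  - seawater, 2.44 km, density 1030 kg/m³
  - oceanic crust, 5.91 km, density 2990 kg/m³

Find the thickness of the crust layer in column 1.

Take the compensation level at the base of the deeper column (depth z_c below the surface of column 1) and equate Σ ρ_i t_i down to z_c; mantle fills any gap and the z_c terms cancel.
Column 1: x×2880 + (z_c − 0 − x)×3290
Column 2: 2.63×0 + 2.44×1030 + 5.91×2990 + (z_c − 2.63 − 8.35)×3290
The z_c×3290 term appears on both sides and cancels. Collect the known terms of each column as K = Σ(ρt)_known − 3290 × (depth of known layers): K_1 = 0 − 3290×0 = 0; K_2 = 20184.1 − 3290×(2.63 + 8.35) = −15940.1.
Balance: K_1 − x×(3290 − 2880) = K_2, so x = (K_1 − K_2)/(3290 − 2880) = 15940.1/410 = 38.9 km.

38.9 km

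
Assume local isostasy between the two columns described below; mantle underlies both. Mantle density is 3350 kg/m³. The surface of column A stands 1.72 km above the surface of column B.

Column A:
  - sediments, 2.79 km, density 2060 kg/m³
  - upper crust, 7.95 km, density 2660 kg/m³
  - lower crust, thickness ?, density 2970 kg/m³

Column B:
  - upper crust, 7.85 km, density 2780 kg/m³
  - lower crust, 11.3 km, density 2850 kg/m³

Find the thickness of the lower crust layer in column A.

Take the compensation level at the base of the deeper column (depth z_c below the surface of column A) and equate Σ ρ_i t_i down to z_c; mantle fills any gap and the z_c terms cancel.
Column A: 2.79×2060 + 7.95×2660 + x×2970 + (z_c − 10.74 − x)×3350
Column B: 1.72×0 + 7.85×2780 + 11.3×2850 + (z_c − 1.72 − 19.15)×3350
The z_c×3350 term appears on both sides and cancels. Collect the known terms of each column as K = Σ(ρt)_known − 3350 × (depth of known layers): K_A = 26894.4 − 3350×10.74 = −9084.6; K_B = 54028 − 3350×(1.72 + 19.15) = −15886.5.
Balance: K_A − x×(3350 − 2970) = K_B, so x = (K_A − K_B)/(3350 − 2970) = 6801.9/380 = 17.9 km.

17.9 km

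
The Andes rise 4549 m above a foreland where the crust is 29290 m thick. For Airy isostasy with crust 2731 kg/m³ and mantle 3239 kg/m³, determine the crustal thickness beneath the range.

Root depth r = h ρ_c / (ρ_m − ρ_c) = 4549 m × 2731 / 508 = 24460 m.
Total thickness = T + h + r = 29290 m + 4549 m + 24460 m = 58300 m.

58300 m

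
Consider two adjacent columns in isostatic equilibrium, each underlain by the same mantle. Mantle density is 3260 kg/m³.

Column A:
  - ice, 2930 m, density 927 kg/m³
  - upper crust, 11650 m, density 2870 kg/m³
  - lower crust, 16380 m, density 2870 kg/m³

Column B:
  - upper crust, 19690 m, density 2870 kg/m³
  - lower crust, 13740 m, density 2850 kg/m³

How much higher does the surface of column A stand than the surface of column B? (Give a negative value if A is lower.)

1370 m

For any compensation level in the mantle, the mantle terms cancel and isostasy reduces to e = (Σt_A − Σt_B) − (Σ(ρt)_A − Σ(ρt)_B) / ρ_m.
Σt_A = 30960 m; Σt_B = 33430 m; Σ(ρt)_A = 83162210; Σ(ρt)_B = 95669300 (in m·kg/m³).
e = (30960 − 33430) − (83162210 − 95669300) / 3260 = 1370 m.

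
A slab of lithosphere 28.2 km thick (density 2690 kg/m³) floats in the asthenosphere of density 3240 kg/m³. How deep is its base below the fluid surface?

23.4 km

Draft d = t ρ_obj/ρ_fluid = 28.2 km × 2690/3240 = 23.4 km.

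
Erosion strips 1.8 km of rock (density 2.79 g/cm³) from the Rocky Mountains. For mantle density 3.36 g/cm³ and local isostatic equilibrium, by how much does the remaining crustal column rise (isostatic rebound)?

Unloading: uplift u = e ρ_c/ρ_m = 1.8 km × 2.79/3.36 = 1.49 km.

1.49 km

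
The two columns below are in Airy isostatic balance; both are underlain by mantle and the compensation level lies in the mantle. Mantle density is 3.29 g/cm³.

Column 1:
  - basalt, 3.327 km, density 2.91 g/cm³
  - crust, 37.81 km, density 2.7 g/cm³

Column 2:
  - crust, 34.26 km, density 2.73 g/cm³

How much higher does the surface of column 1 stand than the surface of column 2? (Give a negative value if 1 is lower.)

1.33 km

For any compensation level in the mantle, the mantle terms cancel and isostasy reduces to e = (Σt_1 − Σt_2) − (Σ(ρt)_1 − Σ(ρt)_2) / ρ_m.
Σt_1 = 41.137 km; Σt_2 = 34.26 km; Σ(ρt)_1 = 111.76857; Σ(ρt)_2 = 93.5298 (in km·g/cm³).
e = (41.137 − 34.26) − (111.76857 − 93.5298) / 3.29 = 1.33 km.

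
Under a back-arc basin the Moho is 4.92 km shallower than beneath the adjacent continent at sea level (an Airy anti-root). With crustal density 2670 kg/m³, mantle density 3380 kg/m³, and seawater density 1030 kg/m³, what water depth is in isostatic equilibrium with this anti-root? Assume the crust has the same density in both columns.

Replacing a thickness d of crust by seawater at the top must be balanced by replacing crust with mantle at the base: d (ρ_c − ρ_w) = a (ρ_m − ρ_c).
d = a (ρ_m − ρ_c)/(ρ_c − ρ_w) = 4.92 km × 710/1640 = 2.13 km.

2.13 km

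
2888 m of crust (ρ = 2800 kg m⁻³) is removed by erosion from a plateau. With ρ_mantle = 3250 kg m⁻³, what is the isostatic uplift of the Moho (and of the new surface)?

2490 m

Unloading: uplift u = e ρ_c/ρ_m = 2888 m × 2800/3250 = 2490 m.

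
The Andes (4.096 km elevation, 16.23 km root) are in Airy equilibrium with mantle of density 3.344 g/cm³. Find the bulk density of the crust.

2.67 g/cm³

ρ_c h = (ρ_m − ρ_c) r → ρ_c (h + r) = ρ_m r → ρ_c = ρ_m r / (h + r).
ρ_c = 3.344 × 16.23 km / (4.096 km + 16.23 km) = 2.67 g/cm³.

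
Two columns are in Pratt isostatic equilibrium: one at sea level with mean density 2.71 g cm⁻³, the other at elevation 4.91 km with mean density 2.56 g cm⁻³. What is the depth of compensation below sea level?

83.8 km

ρ_ref D = ρ (D + h) → D (ρ_ref − ρ) = ρ h.
D = ρ h/(ρ_ref − ρ) = 2.56 × 4.91 km/(2.71 − 2.56) = 83.8 km.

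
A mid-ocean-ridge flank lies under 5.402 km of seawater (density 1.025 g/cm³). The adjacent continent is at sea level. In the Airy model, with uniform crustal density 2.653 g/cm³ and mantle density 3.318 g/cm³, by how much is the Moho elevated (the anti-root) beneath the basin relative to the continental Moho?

In Airy isostatic equilibrium: replacing crust with seawater at the top is compensated by replacing crust with mantle at the base: d (ρ_c − ρ_w) = a (ρ_m − ρ_c).
a = d (ρ_c − ρ_w)/(ρ_m − ρ_c) = 5.402 km × 1.628/0.665 = 13.2 km.

13.2 km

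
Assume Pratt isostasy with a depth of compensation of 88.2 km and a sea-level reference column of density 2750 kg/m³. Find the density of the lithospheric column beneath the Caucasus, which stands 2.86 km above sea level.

Pratt balance: ρ_ref D = ρ (D + h).
ρ = ρ_ref D/(D + h) = 2750 × 88.2 km/(88.2 km + 2.86 km) = 2660 kg/m³.

2660 kg/m³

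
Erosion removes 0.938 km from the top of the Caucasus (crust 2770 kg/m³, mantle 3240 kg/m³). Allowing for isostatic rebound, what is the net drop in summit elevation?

Rebound u = e ρ_c/ρ_m = 0.938 km × 2770/3240 = 0.8019 km.
Net surface drop = e − u = 0.938 km − 0.8019 km = e (ρ_m − ρ_c)/ρ_m = 0.136 km.

0.136 km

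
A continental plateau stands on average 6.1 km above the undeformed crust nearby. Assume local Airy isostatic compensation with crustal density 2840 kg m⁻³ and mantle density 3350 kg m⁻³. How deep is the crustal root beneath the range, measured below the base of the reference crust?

Balancing pressure at the compensation depth: the weight of the topography is balanced by the buoyancy of the root, ρ_c h = (ρ_m − ρ_c) r.
r = h · ρ_c / (ρ_m − ρ_c) = 6.1 km × 2840 / (3350 − 2840) = 34 km.

34 km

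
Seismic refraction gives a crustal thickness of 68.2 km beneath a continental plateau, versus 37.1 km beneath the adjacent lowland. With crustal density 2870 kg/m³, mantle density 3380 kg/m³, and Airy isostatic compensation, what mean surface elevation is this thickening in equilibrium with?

Excess crust Δ = 68.2 km − 37.1 km = 31.1 km, split between elevation h and root r with h + r = Δ.
Airy balance ρ_c h = (ρ_m − ρ_c) r gives r = h ρ_c/(ρ_m − ρ_c), so h (1 + ρ_c/(ρ_m − ρ_c)) = Δ, i.e. h = Δ (ρ_m − ρ_c)/ρ_m.
h = 31.1 km × 510/3380 = 4.69 km.

4.69 km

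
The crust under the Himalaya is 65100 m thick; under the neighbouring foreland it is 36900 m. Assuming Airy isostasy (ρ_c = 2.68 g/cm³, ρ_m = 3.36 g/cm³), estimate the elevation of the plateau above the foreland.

5710 m

Excess crust Δ = 65100 m − 36900 m = 28200 m, split between elevation h and root r with h + r = Δ.
Airy balance ρ_c h = (ρ_m − ρ_c) r gives r = h ρ_c/(ρ_m − ρ_c), so h (1 + ρ_c/(ρ_m − ρ_c)) = Δ, i.e. h = Δ (ρ_m − ρ_c)/ρ_m.
h = 28200 m × 0.68/3.36 = 5710 m.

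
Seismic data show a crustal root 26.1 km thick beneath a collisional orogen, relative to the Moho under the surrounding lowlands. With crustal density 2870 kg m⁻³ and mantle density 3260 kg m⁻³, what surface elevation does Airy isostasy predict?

For local isostatic compensation: ρ_c h = (ρ_m − ρ_c) r.
h = r (ρ_m − ρ_c) / ρ_c = 26.1 km × (3260 − 2870) / 2870 = 3.55 km.

3.55 km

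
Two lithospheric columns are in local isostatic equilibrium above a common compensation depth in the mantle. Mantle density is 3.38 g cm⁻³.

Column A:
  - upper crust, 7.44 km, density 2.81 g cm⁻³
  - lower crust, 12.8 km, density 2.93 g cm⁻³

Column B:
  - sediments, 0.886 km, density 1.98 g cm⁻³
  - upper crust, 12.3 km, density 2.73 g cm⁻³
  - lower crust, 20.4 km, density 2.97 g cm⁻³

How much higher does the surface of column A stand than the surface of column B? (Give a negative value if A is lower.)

−2.25 km

For any compensation level in the mantle, the mantle terms cancel and isostasy reduces to e = (Σt_A − Σt_B) − (Σ(ρt)_A − Σ(ρt)_B) / ρ_m.
Σt_A = 20.24 km; Σt_B = 33.586 km; Σ(ρt)_A = 58.4104; Σ(ρt)_B = 95.92128 (in km·g cm⁻³).
e = (20.24 − 33.586) − (58.4104 − 95.92128) / 3.38 = −2.25 km.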